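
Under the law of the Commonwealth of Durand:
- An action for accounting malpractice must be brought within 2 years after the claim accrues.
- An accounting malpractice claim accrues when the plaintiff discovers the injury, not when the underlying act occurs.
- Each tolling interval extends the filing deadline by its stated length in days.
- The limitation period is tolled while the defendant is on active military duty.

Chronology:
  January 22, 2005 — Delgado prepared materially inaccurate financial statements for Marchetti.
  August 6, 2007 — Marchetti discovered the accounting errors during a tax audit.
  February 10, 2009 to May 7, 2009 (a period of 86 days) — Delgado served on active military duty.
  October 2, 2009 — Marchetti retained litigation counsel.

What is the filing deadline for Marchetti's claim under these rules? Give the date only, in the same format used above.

October 31, 2009

Under the discovery rule, the claim accrued on August 6, 2007, when Marchetti discovered the injury — not on the January 22, 2005 date of the underlying act.
2 years from August 6, 2007 is August 6, 2009.
The period was tolled for 86 days by the defendant's active military service (February 10, 2009 to May 7, 2009), pushing the deadline to October 31, 2009.
Nothing else in the chronology tolls or restarts the period.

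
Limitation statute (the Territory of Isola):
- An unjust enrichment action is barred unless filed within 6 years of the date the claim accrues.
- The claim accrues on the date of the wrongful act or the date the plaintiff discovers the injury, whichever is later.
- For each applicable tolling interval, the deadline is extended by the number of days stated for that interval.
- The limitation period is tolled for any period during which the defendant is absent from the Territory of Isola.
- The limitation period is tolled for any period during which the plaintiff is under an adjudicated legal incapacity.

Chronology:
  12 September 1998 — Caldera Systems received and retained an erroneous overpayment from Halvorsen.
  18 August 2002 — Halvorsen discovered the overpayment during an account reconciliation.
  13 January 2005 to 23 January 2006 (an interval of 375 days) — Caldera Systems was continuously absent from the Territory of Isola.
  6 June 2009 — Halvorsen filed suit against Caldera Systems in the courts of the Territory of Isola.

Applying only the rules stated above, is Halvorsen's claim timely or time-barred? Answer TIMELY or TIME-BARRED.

TIMELY

The claim accrued on 18 August 2002 — the later of the 12 September 1998 act and the 18 August 2002 discovery.
The untolled deadline — 6 years after 18 August 2002 — is 18 August 2008.
The period was tolled for 375 days by the defendant's absence from the jurisdiction (13 January 2005 to 23 January 2006), pushing the deadline to 28 August 2009.
Halvorsen filed on 6 June 2009, before the 28 August 2009 deadline, so the action is timely.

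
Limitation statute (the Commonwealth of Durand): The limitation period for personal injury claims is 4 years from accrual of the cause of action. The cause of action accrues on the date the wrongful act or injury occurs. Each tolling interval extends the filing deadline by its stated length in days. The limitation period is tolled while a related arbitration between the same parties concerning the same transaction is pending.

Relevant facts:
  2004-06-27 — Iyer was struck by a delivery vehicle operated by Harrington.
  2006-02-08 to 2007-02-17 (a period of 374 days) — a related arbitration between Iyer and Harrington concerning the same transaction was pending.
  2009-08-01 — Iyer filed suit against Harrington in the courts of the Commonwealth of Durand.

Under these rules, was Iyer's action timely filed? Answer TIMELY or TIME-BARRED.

TIME-BARRED

The limitation period began to run on 2004-06-27.
4 years from 2004-06-27 is 2008-06-27.
The pending related arbitration from 2006-02-08 to 2007-02-17 tolled the period for 374 days, extending the deadline to 2009-07-06.
The 2009-08-01 filing falls after the 2009-07-06 deadline; the claim is time-barred.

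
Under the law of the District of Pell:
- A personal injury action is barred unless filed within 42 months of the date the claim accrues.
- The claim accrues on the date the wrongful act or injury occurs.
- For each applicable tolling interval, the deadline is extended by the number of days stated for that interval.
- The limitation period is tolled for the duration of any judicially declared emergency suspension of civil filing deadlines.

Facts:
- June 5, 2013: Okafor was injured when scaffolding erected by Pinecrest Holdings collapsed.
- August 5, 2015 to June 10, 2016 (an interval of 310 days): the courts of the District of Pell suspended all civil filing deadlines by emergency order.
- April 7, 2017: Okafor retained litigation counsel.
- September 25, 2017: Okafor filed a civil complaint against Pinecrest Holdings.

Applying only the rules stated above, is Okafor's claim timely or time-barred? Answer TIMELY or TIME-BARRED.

TIMELY

The claim accrued on June 5, 2013, when the wrongful act occurred.
The untolled deadline — 42 months after June 5, 2013 — is December 5, 2016.
Because the emergency suspension of filing deadlines ran from August 5, 2015 to June 10, 2016, the deadline is extended by 310 days to October 11, 2017.
The other events in the timeline have no effect on the limitation period under the stated rules.
Okafor filed on September 25, 2017, before the October 11, 2017 deadline, so the action is timely.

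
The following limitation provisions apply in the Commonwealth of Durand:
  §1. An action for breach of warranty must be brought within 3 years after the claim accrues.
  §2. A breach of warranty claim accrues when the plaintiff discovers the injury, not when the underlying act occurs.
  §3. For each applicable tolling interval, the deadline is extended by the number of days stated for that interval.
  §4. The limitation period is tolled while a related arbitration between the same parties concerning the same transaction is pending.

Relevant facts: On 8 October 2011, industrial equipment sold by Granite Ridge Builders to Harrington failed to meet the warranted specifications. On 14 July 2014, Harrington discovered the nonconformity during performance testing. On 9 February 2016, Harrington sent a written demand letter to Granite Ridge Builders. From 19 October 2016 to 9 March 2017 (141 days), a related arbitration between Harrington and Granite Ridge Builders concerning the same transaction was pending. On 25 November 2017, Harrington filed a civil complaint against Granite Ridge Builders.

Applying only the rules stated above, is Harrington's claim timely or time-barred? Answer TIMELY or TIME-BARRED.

TIMELY

Under the discovery rule, the claim accrued on 14 July 2014, when Harrington discovered the injury — not on the 8 October 2011 date of the underlying act.
The untolled deadline — 3 years after 14 July 2014 — is 14 July 2017.
Because the pending related arbitration ran from 19 October 2016 to 9 March 2017, the deadline is extended by 141 days to 2 December 2017.
None of the other events listed affects the running of the period under the stated rules.
The 25 November 2017 filing precedes the 2 December 2017 deadline; the claim is timely.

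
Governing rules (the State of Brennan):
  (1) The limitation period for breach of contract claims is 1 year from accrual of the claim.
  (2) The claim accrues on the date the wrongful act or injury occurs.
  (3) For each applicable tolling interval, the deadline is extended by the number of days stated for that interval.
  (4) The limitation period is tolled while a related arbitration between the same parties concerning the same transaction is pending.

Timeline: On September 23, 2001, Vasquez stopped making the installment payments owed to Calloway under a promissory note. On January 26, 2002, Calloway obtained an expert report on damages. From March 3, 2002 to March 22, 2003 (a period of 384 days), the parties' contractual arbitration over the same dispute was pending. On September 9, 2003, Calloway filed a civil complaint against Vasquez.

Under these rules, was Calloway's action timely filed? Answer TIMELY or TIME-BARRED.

The limitation period began to run on September 23, 2001.
The untolled deadline — 1 year after September 23, 2001 — is September 23, 2002.
The pending related arbitration from March 3, 2002 to March 22, 2003 tolled the period for 384 days, extending the deadline to October 12, 2003.
Nothing else in the chronology tolls or restarts the period.
The September 9, 2003 filing precedes the October 12, 2003 deadline; the claim is timely.

TIMELY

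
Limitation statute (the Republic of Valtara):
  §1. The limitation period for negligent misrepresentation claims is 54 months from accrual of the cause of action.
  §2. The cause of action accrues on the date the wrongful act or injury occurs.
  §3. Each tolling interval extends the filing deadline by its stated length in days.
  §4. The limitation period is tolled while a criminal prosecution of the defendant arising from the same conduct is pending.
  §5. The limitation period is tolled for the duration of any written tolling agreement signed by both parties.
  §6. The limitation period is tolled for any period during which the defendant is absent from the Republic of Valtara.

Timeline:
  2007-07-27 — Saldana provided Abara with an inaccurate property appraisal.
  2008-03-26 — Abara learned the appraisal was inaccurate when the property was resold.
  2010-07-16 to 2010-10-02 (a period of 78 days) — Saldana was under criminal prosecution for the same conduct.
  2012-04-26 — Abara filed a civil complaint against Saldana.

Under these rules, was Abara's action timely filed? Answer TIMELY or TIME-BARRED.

TIME-BARRED

Because the rule ties accrual to occurrence, the claim accrued on 2007-07-27, not on the 2008-03-26 discovery date.
The untolled deadline — 54 months after 2007-07-27 — is 2012-01-27.
The period was tolled for 78 days by the pending criminal prosecution (2010-07-16 to 2010-10-02), pushing the deadline to 2012-04-14.
The 2012-04-26 filing falls after the 2012-04-14 deadline; the claim is time-barred.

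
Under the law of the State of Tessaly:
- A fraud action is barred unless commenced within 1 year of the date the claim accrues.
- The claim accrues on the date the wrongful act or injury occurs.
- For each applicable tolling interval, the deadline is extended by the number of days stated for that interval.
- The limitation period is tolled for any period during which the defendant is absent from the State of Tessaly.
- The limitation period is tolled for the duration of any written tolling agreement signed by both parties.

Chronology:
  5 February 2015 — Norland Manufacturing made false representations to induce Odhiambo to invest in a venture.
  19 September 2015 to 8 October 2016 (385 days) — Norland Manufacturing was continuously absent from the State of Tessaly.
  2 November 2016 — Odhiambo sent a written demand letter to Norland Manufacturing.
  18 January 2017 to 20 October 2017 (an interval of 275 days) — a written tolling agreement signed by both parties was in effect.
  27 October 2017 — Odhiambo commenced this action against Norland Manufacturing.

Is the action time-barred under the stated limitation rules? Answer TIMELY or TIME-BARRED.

The claim accrued on 5 February 2015, when the wrongful act occurred.
The untolled deadline — 1 year after 5 February 2015 — is 5 February 2016.
The period was tolled for 385 days by the defendant's absence from the jurisdiction (19 September 2015 to 8 October 2016), pushing the deadline to 24 February 2017.
The period was tolled for 275 days by the written tolling agreement (18 January 2017 to 20 October 2017), pushing the deadline to 26 November 2017.
The other events in the timeline have no effect on the limitation period under the stated rules.
Filing on 27 October 2017 beat the 26 November 2017 deadline — the action is timely.

TIMELY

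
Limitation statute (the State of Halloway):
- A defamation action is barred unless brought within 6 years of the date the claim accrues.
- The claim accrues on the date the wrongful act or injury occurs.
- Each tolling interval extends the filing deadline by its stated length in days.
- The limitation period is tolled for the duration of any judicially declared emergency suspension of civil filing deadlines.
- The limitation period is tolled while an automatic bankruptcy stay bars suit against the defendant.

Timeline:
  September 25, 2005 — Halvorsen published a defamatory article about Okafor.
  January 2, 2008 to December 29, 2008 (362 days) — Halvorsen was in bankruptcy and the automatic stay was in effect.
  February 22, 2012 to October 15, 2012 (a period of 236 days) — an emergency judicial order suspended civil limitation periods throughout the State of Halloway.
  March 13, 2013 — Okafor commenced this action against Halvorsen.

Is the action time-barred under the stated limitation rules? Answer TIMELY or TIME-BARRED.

TIMELY

The claim accrued on September 25, 2005, when the wrongful act occurred.
6 years from September 25, 2005 is September 25, 2011.
The automatic bankruptcy stay from January 2, 2008 to December 29, 2008 tolled the period for 362 days, extending the deadline to September 21, 2012.
The period was tolled for 236 days by the emergency suspension of filing deadlines (February 22, 2012 to October 15, 2012), pushing the deadline to May 15, 2013.
The March 13, 2013 filing precedes the May 15, 2013 deadline; the claim is timely.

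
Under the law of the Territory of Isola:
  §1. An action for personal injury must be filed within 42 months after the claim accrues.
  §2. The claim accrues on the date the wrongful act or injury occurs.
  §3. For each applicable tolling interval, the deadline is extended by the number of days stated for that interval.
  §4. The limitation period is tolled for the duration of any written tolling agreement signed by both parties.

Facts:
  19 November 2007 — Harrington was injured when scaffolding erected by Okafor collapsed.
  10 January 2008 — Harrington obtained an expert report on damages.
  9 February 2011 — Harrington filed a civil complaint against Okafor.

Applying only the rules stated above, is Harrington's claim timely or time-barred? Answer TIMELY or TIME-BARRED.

The limitation period began to run on 19 November 2007.
42 months from 19 November 2007 is 19 May 2011.
Nothing else in the chronology tolls or restarts the period.
Harrington filed on 9 February 2011, before the 19 May 2011 deadline, so the action is timely.

TIMELY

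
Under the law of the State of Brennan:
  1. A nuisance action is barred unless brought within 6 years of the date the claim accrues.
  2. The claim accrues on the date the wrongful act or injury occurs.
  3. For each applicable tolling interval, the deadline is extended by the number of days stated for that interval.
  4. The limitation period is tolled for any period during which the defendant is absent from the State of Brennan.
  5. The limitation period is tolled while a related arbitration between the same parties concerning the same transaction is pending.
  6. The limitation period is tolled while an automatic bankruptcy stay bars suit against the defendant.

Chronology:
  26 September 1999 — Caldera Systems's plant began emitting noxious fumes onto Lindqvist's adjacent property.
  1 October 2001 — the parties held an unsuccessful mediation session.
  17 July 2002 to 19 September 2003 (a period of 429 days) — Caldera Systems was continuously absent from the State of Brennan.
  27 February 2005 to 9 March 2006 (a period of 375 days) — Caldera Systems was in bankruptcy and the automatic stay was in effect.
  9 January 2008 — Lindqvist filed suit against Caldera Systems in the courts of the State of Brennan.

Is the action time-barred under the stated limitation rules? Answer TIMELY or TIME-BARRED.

The claim accrued on 26 September 1999, the date of the act.
The untolled deadline — 6 years after 26 September 1999 — is 26 September 2005.
Because the defendant's absence from the jurisdiction ran from 17 July 2002 to 19 September 2003, the deadline is extended by 429 days to 29 November 2006.
Because the automatic bankruptcy stay ran from 27 February 2005 to 9 March 2006, the deadline is extended by 375 days to 9 December 2007.
The other events in the timeline have no effect on the limitation period under the stated rules.
The 9 January 2008 filing falls after the 9 December 2007 deadline; the claim is time-barred.

TIME-BARRED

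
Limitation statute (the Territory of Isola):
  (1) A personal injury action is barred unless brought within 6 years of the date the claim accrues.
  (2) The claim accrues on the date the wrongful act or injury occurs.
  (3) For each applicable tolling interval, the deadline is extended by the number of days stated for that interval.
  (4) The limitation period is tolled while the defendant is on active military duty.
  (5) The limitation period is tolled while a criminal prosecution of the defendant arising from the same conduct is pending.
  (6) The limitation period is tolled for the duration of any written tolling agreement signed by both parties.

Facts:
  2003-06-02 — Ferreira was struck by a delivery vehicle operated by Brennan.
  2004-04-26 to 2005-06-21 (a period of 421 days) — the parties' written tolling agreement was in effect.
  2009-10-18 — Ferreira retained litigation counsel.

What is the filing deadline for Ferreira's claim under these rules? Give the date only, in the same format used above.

The limitation period began to run on 2003-06-02.
6 years from 2003-06-02 is 2009-06-02.
Because the written tolling agreement ran from 2004-04-26 to 2005-06-21, the deadline is extended by 421 days to 2010-07-28.
None of the other events listed affects the running of the period under the stated rules.

2010-07-28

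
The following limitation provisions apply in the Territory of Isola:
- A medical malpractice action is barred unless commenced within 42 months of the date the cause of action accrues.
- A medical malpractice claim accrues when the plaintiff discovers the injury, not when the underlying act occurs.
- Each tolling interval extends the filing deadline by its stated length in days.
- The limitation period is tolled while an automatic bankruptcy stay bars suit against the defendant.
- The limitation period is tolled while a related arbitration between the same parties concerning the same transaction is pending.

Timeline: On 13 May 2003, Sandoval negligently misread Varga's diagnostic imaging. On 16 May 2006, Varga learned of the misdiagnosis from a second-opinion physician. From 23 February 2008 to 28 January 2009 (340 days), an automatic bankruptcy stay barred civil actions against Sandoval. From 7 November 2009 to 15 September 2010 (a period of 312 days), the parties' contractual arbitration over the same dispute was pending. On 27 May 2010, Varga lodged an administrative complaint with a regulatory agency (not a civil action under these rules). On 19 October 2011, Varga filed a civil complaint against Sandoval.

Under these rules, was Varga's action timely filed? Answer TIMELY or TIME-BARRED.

TIME-BARRED

Accrual is tied to discovery, so the period began on 16 May 2006 rather than on 13 May 2003 when the act occurred.
Adding the 42 months base period to 16 May 2006 gives a deadline of 16 November 2009, before any tolling.
The automatic bankruptcy stay from 23 February 2008 to 28 January 2009 tolled the period for 340 days, extending the deadline to 22 October 2010.
The period was tolled for 312 days by the pending related arbitration (7 November 2009 to 15 September 2010), pushing the deadline to 30 August 2011.
None of the other events listed affects the running of the period under the stated rules.
Varga filed on 19 October 2011, after the 30 August 2011 deadline, so the action is time-barred.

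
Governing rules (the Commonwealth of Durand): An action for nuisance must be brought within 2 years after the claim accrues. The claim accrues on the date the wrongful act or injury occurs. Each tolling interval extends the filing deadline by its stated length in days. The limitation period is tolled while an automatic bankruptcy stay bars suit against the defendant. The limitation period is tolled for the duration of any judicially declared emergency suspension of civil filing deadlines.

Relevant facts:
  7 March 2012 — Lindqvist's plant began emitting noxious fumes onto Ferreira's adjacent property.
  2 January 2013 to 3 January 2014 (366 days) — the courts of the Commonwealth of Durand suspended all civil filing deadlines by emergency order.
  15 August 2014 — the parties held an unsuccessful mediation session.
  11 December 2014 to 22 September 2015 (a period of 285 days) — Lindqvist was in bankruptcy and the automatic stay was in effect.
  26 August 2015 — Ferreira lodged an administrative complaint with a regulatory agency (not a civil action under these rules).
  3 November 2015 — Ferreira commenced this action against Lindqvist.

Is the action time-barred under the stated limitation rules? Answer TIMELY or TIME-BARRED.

TIMELY

The limitation period began to run on 7 March 2012.
Adding the 2 years base period to 7 March 2012 gives a deadline of 7 March 2014, before any tolling.
The period was tolled for 366 days by the emergency suspension of filing deadlines (2 January 2013 to 3 January 2014), pushing the deadline to 8 March 2015.
The period was tolled for 285 days by the automatic bankruptcy stay (11 December 2014 to 22 September 2015), pushing the deadline to 18 December 2015.
Nothing else in the chronology tolls or restarts the period.
Ferreira filed on 3 November 2015, before the 18 December 2015 deadline, so the action is timely.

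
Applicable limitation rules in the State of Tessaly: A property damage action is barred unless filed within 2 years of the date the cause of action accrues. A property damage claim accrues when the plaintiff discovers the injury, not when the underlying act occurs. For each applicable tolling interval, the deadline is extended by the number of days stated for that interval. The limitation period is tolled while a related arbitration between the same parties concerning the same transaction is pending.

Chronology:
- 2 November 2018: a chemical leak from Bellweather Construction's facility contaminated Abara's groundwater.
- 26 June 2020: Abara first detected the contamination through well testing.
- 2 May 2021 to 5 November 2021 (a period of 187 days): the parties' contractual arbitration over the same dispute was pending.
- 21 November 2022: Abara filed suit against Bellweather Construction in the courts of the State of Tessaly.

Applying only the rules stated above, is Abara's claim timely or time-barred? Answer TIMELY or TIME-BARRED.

Under the discovery rule, the claim accrued on 26 June 2020, when Abara discovered the injury — not on the 2 November 2018 date of the underlying act.
2 years from 26 June 2020 is 26 June 2022.
The pending related arbitration from 2 May 2021 to 5 November 2021 tolled the period for 187 days, extending the deadline to 30 December 2022.
Abara filed on 21 November 2022, before the 30 December 2022 deadline, so the action is timely.

TIMELY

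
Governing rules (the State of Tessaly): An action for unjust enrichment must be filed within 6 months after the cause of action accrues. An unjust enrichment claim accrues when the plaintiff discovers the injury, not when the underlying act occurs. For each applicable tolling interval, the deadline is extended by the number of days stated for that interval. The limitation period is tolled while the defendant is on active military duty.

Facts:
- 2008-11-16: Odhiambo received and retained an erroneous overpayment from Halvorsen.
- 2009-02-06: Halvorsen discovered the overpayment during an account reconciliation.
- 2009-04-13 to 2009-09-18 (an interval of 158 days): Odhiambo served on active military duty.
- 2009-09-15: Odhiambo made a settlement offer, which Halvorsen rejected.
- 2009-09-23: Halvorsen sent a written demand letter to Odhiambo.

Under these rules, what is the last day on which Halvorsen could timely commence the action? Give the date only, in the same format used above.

Accrual is tied to discovery, so the period began on 2009-02-06 rather than on 2008-11-16 when the act occurred.
The untolled deadline — 6 months after 2009-02-06 — is 2009-08-06.
The defendant's active military service from 2009-04-13 to 2009-09-18 tolled the period for 158 days, extending the deadline to 2010-01-11.
The other events in the timeline have no effect on the limitation period under the stated rules.

2010-01-11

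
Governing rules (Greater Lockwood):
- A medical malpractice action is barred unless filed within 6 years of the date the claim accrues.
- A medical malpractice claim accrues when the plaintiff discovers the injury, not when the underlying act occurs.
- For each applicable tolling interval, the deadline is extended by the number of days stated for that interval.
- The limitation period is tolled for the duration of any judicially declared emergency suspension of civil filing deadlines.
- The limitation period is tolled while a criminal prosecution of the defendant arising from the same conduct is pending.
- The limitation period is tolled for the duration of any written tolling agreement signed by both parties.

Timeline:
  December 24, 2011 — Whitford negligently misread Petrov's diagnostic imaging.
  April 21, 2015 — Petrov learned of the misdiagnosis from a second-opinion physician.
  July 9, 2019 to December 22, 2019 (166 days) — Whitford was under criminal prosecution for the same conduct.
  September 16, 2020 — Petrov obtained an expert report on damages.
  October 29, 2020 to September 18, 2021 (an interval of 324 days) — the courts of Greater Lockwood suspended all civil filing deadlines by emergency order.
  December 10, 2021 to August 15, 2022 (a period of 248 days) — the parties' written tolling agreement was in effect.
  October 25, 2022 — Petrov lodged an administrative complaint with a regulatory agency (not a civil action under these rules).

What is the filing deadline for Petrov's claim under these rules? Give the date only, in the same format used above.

Under the discovery rule, the claim accrued on April 21, 2015, when Petrov discovered the injury — not on the December 24, 2011 date of the underlying act.
Adding the 6 years base period to April 21, 2015 gives a deadline of April 21, 2021, before any tolling.
Because the pending criminal prosecution ran from July 9, 2019 to December 22, 2019, the deadline is extended by 166 days to October 4, 2021.
The period was tolled for 324 days by the emergency suspension of filing deadlines (October 29, 2020 to September 18, 2021), pushing the deadline to August 24, 2022.
The written tolling agreement from December 10, 2021 to August 15, 2022 tolled the period for 248 days, extending the deadline to April 29, 2023.
Nothing else in the chronology tolls or restarts the period.

April 29, 2023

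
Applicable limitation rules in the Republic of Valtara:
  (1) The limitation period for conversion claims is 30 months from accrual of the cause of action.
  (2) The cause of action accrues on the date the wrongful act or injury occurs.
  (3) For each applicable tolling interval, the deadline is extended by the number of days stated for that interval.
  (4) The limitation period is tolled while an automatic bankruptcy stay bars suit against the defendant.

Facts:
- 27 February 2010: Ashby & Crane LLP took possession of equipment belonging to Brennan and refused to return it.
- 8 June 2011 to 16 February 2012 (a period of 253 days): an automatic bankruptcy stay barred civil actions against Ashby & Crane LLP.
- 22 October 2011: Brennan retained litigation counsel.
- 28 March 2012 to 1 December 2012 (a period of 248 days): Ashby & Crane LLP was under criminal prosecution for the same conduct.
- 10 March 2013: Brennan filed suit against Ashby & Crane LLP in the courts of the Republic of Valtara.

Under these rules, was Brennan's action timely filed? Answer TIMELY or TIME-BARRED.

TIMELY

The claim accrued on 27 February 2010, when the wrongful act occurred.
30 months from 27 February 2010 is 27 August 2012.
The automatic bankruptcy stay from 8 June 2011 to 16 February 2012 tolled the period for 253 days, extending the deadline to 7 May 2013.
Although a criminal prosecution ran from 28 March 2012 to 1 December 2012, the stated rules do not make that a tolling event, so it is disregarded.
The other events in the timeline have no effect on the limitation period under the stated rules.
Brennan filed on 10 March 2013, before the 7 May 2013 deadline, so the action is timely.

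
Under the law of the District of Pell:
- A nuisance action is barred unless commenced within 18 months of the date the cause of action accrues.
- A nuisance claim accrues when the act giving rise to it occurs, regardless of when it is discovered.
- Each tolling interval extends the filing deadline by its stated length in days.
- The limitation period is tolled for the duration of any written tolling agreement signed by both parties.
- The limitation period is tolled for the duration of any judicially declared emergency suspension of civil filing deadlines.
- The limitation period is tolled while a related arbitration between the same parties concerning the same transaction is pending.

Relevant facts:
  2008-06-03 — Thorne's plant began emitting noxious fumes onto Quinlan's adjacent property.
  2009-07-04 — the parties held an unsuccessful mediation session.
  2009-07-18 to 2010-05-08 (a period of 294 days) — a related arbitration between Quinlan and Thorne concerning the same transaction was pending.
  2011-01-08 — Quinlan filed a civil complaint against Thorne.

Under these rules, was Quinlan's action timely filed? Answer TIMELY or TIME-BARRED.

TIME-BARRED

The claim accrued on 2008-06-03, when the wrongful act occurred.
18 months from 2008-06-03 is 2009-12-03.
Because the pending related arbitration ran from 2009-07-18 to 2010-05-08, the deadline is extended by 294 days to 2010-09-23.
Nothing else in the chronology tolls or restarts the period.
Filing on 2011-01-08 missed the 2010-09-23 deadline — the action is time-barred.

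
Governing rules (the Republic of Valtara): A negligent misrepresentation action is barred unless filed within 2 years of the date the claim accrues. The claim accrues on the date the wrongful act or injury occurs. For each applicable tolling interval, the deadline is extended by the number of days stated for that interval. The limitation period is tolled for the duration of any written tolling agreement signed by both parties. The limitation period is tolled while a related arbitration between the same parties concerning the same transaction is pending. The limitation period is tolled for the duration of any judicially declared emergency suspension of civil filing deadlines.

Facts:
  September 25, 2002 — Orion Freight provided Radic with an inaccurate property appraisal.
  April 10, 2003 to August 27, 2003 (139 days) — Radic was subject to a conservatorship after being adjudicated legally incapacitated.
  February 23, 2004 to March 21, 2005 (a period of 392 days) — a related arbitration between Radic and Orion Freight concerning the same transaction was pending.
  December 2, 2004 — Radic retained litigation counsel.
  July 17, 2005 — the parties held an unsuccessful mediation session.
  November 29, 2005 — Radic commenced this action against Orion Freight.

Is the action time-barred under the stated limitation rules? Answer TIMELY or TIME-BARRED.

The claim accrued on September 25, 2002, when the wrongful act occurred.
Adding the 2 years base period to September 25, 2002 gives a deadline of September 25, 2004, before any tolling.
The period was tolled for 392 days by the pending related arbitration (February 23, 2004 to March 21, 2005), pushing the deadline to October 22, 2005.
Although the plaintiff's incapacity ran from April 10, 2003 to August 27, 2003, the stated rules do not make that a tolling event, so it is disregarded.
The other events in the timeline have no effect on the limitation period under the stated rules.
Radic filed on November 29, 2005, after the October 22, 2005 deadline, so the action is time-barred.

TIME-BARRED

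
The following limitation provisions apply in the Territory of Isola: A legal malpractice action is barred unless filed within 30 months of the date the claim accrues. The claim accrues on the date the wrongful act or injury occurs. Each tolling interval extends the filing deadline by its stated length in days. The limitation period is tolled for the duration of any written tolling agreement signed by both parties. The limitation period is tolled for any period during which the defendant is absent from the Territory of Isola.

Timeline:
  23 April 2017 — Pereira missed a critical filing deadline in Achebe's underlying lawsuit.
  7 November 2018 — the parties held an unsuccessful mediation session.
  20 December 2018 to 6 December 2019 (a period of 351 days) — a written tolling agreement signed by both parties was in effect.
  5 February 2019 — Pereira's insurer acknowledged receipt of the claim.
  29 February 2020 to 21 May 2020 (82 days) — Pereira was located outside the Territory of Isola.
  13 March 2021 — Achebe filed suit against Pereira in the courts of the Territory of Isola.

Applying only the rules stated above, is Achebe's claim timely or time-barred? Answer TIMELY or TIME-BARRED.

The limitation period began to run on 23 April 2017.
Adding the 30 months base period to 23 April 2017 gives a deadline of 23 October 2019, before any tolling.
The period was tolled for 351 days by the written tolling agreement (20 December 2018 to 6 December 2019), pushing the deadline to 8 October 2020.
The defendant's absence from the jurisdiction from 29 February 2020 to 21 May 2020 tolled the period for 82 days, extending the deadline to 29 December 2020.
Nothing else in the chronology tolls or restarts the period.
Achebe filed on 13 March 2021, after the 29 December 2020 deadline, so the action is time-barred.

TIME-BARRED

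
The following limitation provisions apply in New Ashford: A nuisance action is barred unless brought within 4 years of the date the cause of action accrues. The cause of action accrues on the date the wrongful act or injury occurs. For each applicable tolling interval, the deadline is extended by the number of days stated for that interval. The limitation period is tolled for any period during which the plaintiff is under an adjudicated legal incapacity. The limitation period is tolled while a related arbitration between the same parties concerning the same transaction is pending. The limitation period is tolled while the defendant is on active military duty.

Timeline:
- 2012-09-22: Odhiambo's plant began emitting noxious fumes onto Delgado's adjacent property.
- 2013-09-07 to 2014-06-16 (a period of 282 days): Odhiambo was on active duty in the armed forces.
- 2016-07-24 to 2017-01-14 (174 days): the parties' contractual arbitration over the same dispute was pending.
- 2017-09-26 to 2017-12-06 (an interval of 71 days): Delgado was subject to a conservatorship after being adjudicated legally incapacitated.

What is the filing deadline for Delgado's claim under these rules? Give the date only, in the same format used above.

2018-03-03

The limitation period began to run on 2012-09-22.
The untolled deadline — 4 years after 2012-09-22 — is 2016-09-22.
The defendant's active military service from 2013-09-07 to 2014-06-16 tolled the period for 282 days, extending the deadline to 2017-07-01.
The pending related arbitration from 2016-07-24 to 2017-01-14 tolled the period for 174 days, extending the deadline to 2017-12-22.
The period was tolled for 71 days by the plaintiff's legal incapacity (2017-09-26 to 2017-12-06), pushing the deadline to 2018-03-03.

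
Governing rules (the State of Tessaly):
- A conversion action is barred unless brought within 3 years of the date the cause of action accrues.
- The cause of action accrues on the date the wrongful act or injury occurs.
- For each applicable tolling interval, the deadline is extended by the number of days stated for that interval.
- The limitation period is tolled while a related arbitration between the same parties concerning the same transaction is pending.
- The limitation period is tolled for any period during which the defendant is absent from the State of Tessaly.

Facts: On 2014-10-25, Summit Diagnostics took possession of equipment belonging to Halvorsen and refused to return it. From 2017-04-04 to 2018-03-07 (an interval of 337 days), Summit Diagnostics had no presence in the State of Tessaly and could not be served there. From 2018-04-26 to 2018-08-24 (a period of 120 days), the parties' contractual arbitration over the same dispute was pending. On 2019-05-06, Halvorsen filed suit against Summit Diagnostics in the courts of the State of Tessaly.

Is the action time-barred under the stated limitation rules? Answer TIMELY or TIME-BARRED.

TIME-BARRED

The cause of action accrued on 2014-10-25, the date of the act.
Adding the 3 years base period to 2014-10-25 gives a deadline of 2017-10-25, before any tolling.
The defendant's absence from the jurisdiction from 2017-04-04 to 2018-03-07 tolled the period for 337 days, extending the deadline to 2018-09-27.
Because the pending related arbitration ran from 2018-04-26 to 2018-08-24, the deadline is extended by 120 days to 2019-01-25.
The 2019-05-06 filing falls after the 2019-01-25 deadline; the claim is time-barred.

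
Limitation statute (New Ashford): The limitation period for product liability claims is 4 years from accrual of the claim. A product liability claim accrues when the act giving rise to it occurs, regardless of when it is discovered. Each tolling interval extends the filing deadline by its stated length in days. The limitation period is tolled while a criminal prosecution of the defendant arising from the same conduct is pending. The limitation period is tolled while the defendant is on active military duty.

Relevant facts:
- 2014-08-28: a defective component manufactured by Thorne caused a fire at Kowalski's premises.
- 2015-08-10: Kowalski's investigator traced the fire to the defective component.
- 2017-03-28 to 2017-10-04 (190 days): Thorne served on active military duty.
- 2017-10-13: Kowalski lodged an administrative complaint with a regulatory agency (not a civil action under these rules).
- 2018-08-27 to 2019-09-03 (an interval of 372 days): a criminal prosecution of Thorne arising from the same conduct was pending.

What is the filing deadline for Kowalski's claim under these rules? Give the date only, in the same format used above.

2020-03-12

The claim accrued on 2014-08-28, when the wrongful act occurred; under the stated occurrence rule the 2015-08-10 discovery does not delay accrual.
Adding the 4 years base period to 2014-08-28 gives a deadline of 2018-08-28, before any tolling.
Because the defendant's active military service ran from 2017-03-28 to 2017-10-04, the deadline is extended by 190 days to 2019-03-06.
The pending criminal prosecution from 2018-08-27 to 2019-09-03 tolled the period for 372 days, extending the deadline to 2020-03-12.
Nothing else in the chronology tolls or restarts the period.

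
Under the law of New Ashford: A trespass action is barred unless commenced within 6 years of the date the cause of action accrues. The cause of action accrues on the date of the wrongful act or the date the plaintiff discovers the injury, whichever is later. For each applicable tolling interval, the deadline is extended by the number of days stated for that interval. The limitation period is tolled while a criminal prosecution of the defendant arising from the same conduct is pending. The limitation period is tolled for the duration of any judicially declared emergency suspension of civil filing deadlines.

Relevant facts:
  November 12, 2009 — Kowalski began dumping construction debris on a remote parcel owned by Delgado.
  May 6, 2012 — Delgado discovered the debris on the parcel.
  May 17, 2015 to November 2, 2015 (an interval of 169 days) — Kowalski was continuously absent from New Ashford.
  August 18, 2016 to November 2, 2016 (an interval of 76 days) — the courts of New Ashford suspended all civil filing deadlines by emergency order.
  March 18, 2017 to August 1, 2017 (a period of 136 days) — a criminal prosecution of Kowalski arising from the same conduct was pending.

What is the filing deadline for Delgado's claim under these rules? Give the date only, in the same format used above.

December 4, 2018

Taking the later of the act (November 12, 2009) and discovery (May 6, 2012), the claim accrued on May 6, 2012.
6 years from May 6, 2012 is May 6, 2018.
The emergency suspension of filing deadlines from August 18, 2016 to November 2, 2016 tolled the period for 76 days, extending the deadline to July 21, 2018.
The pending criminal prosecution from March 18, 2017 to August 1, 2017 tolled the period for 136 days, extending the deadline to December 4, 2018.
The defendant's absence from the jurisdiction from May 17, 2015 to November 2, 2015 does not toll the period, because no stated rule makes the defendant's absence a tolling event.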